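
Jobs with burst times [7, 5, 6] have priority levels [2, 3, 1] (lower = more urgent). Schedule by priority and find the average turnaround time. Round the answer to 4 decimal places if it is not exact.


Sort by priority (ascending = highest first):
Order: [(1, 6), (2, 7), (3, 5)]
Completion times:
  Priority 1, burst=6, C=6
  Priority 2, burst=7, C=13
  Priority 3, burst=5, C=18
Average turnaround = 37/3 = 12.3333

12.3333


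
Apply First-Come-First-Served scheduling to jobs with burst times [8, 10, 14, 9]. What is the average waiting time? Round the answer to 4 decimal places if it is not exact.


FCFS order (as given): [8, 10, 14, 9]
Waiting times:
  Job 1: wait = 0
  Job 2: wait = 8
  Job 3: wait = 18
  Job 4: wait = 32
Sum of waiting times = 58
Average waiting time = 58/4 = 14.5

14.5


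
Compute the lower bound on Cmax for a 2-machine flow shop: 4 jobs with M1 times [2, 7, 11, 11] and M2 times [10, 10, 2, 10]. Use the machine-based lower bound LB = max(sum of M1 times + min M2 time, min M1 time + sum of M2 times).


LB1 = sum(M1 times) + min(M2 times) = 31 + 2 = 33
LB2 = min(M1 times) + sum(M2 times) = 2 + 32 = 34
Lower bound = max(LB1, LB2) = max(33, 34) = 34

34


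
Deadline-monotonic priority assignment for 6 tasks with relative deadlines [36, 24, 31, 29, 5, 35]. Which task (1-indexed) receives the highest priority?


Sort tasks by relative deadline (ascending):
  Task 5: deadline = 5
  Task 2: deadline = 24
  Task 4: deadline = 29
  Task 3: deadline = 31
  Task 6: deadline = 35
  Task 1: deadline = 36
Priority order (highest first): [5, 2, 4, 3, 6, 1]
Highest priority task = 5

5


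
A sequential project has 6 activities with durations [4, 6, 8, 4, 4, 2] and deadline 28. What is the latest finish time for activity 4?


LF(activity 4) = deadline - sum of successor durations
Successors: activities 5 through 6 with durations [4, 2]
Sum of successor durations = 6
LF = 28 - 6 = 22

22


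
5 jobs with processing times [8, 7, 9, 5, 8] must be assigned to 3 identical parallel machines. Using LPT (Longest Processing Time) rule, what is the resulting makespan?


Sort jobs in decreasing order (LPT): [9, 8, 8, 7, 5]
Assign each job to the least loaded machine:
  Machine 1: jobs [9], load = 9
  Machine 2: jobs [8, 7], load = 15
  Machine 3: jobs [8, 5], load = 13
Makespan = max load = 15

15


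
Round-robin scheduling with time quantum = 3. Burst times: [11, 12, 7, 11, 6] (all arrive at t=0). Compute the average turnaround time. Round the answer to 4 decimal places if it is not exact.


Time quantum = 3
Execution trace:
  J1 runs 3 units, time = 3
  J2 runs 3 units, time = 6
  J3 runs 3 units, time = 9
  J4 runs 3 units, time = 12
  J5 runs 3 units, time = 15
  J1 runs 3 units, time = 18
  J2 runs 3 units, time = 21
  J3 runs 3 units, time = 24
  J4 runs 3 units, time = 27
  J5 runs 3 units, time = 30
  J1 runs 3 units, time = 33
  J2 runs 3 units, time = 36
  J3 runs 1 units, time = 37
  J4 runs 3 units, time = 40
  J1 runs 2 units, time = 42
  J2 runs 3 units, time = 45
  J4 runs 2 units, time = 47
Finish times: [42, 45, 37, 47, 30]
Average turnaround = 201/5 = 40.2

40.2


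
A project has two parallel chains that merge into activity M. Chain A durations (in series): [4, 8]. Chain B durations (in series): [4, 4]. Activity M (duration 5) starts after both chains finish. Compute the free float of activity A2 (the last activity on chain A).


ES(A2) = sum of predecessors on chain A = 4
EF(A2) = ES + duration = 4 + 8 = 12
Successor of A2 is M. ES(M) = max(sum(A), sum(B)) = max(12, 8) = 12
Free float = ES(successor) - EF(current) = 12 - 12 = 0

0


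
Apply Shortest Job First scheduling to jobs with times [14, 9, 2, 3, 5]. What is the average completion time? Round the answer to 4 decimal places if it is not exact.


SJF order (ascending): [2, 3, 5, 9, 14]
Completion times:
  Job 1: burst=2, C=2
  Job 2: burst=3, C=5
  Job 3: burst=5, C=10
  Job 4: burst=9, C=19
  Job 5: burst=14, C=33
Average completion = 69/5 = 13.8

13.8


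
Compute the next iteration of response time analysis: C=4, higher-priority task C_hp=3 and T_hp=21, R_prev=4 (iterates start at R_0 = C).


R_next = C + ceil(R_prev / T_hp) * C_hp
ceil(4 / 21) = ceil(0.1905) = 1
Interference = 1 * 3 = 3
R_next = 4 + 3 = 7

7


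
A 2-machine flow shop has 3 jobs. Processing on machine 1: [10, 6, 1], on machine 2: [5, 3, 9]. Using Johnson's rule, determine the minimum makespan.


Apply Johnson's rule:
  Group 1 (a <= b): [(3, 1, 9)]
  Group 2 (a > b): [(1, 10, 5), (2, 6, 3)]
Optimal job order: [3, 1, 2]
Schedule:
  Job 3: M1 done at 1, M2 done at 10
  Job 1: M1 done at 11, M2 done at 16
  Job 2: M1 done at 17, M2 done at 20
Makespan = 20

20


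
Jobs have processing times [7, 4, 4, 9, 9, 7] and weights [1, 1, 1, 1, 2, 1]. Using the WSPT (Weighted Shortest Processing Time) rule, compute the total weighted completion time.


Compute p/w ratios and sort ascending (WSPT): [(4, 1), (4, 1), (9, 2), (7, 1), (7, 1), (9, 1)]
Compute weighted completion times:
  Job (p=4,w=1): C=4, w*C=1*4=4
  Job (p=4,w=1): C=8, w*C=1*8=8
  Job (p=9,w=2): C=17, w*C=2*17=34
  Job (p=7,w=1): C=24, w*C=1*24=24
  Job (p=7,w=1): C=31, w*C=1*31=31
  Job (p=9,w=1): C=40, w*C=1*40=40
Total weighted completion time = 141

141


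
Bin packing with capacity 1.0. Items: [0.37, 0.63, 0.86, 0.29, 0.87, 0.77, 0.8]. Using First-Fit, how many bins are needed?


Place items sequentially using First-Fit:
  Item 0.37 -> new Bin 1
  Item 0.63 -> Bin 1 (now 1.0)
  Item 0.86 -> new Bin 2
  Item 0.29 -> new Bin 3
  Item 0.87 -> new Bin 4
  Item 0.77 -> new Bin 5
  Item 0.8 -> new Bin 6
Total bins used = 6

6


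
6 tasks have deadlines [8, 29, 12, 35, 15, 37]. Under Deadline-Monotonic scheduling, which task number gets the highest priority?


Sort tasks by relative deadline (ascending):
  Task 1: deadline = 8
  Task 3: deadline = 12
  Task 5: deadline = 15
  Task 2: deadline = 29
  Task 4: deadline = 35
  Task 6: deadline = 37
Priority order (highest first): [1, 3, 5, 2, 4, 6]
Highest priority task = 1

1


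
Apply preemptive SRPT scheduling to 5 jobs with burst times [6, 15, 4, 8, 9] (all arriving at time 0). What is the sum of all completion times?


Since all jobs arrive at t=0, SRPT equals SPT ordering.
SPT order: [4, 6, 8, 9, 15]
Completion times:
  Job 1: p=4, C=4
  Job 2: p=6, C=10
  Job 3: p=8, C=18
  Job 4: p=9, C=27
  Job 5: p=15, C=42
Total completion time = 4 + 10 + 18 + 27 + 42 = 101

101


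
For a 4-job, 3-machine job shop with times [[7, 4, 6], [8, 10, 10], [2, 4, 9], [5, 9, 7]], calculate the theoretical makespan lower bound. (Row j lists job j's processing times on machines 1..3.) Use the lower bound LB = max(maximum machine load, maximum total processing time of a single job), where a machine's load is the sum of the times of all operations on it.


Machine loads:
  Machine 1: 7 + 8 + 2 + 5 = 22
  Machine 2: 4 + 10 + 4 + 9 = 27
  Machine 3: 6 + 10 + 9 + 7 = 32
Max machine load = 32
Job totals:
  Job 1: 17
  Job 2: 28
  Job 3: 15
  Job 4: 21
Max job total = 28
Lower bound = max(32, 28) = 32

32


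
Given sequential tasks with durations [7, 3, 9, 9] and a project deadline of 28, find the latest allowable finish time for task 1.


LF(activity 1) = deadline - sum of successor durations
Successors: activities 2 through 4 with durations [3, 9, 9]
Sum of successor durations = 21
LF = 28 - 21 = 7

7


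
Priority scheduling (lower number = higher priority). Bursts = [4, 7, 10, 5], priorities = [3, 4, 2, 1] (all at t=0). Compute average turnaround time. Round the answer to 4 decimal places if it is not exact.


Sort by priority (ascending = highest first):
Order: [(1, 5), (2, 10), (3, 4), (4, 7)]
Completion times:
  Priority 1, burst=5, C=5
  Priority 2, burst=10, C=15
  Priority 3, burst=4, C=19
  Priority 4, burst=7, C=26
Average turnaround = 65/4 = 16.25

16.25


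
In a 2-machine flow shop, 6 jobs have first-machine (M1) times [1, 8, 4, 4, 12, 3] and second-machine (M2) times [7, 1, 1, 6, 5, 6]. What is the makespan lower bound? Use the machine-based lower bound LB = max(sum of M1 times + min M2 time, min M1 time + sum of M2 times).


LB1 = sum(M1 times) + min(M2 times) = 32 + 1 = 33
LB2 = min(M1 times) + sum(M2 times) = 1 + 26 = 27
Lower bound = max(LB1, LB2) = max(33, 27) = 33

33


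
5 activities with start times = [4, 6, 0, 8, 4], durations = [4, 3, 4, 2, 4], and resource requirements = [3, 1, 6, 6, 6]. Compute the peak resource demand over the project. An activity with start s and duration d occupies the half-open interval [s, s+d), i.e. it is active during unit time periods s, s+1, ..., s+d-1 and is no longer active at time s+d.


Each activity i is active on [start_i, start_i + duration_i).
Compute total resource usage per time slot:
  t=0: active resources = [6], total = 6
  t=1: active resources = [6], total = 6
  t=2: active resources = [6], total = 6
  t=3: active resources = [6], total = 6
  t=4: active resources = [3, 6], total = 9
  t=5: active resources = [3, 6], total = 9
  t=6: active resources = [3, 1, 6], total = 10
  t=7: active resources = [3, 1, 6], total = 10
  t=8: active resources = [1, 6], total = 7
  t=9: active resources = [6], total = 6
Peak resource demand = 10

10


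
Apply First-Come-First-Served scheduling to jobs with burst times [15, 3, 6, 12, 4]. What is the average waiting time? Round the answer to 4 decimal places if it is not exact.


FCFS order (as given): [15, 3, 6, 12, 4]
Waiting times:
  Job 1: wait = 0
  Job 2: wait = 15
  Job 3: wait = 18
  Job 4: wait = 24
  Job 5: wait = 36
Sum of waiting times = 93
Average waiting time = 93/5 = 18.6

18.6


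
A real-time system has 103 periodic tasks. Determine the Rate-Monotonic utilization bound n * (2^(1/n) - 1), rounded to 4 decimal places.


Compute 2^(1/103) = 1.0067522788
Subtract 1: 1.0067522788 - 1 = 0.0067522788
Multiply by n: 103 * 0.0067522788 = 0.6954847164
Round to 4 dp: 0.6955

0.6955


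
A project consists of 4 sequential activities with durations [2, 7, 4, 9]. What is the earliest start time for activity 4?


Activity 4 starts after activities 1 through 3 complete.
Predecessor durations: [2, 7, 4]
ES = 2 + 7 + 4 = 13

13


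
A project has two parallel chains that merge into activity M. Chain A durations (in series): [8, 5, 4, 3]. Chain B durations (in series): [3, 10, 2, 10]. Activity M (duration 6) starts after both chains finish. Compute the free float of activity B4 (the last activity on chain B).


ES(B4) = sum of predecessors on chain B = 15
EF(B4) = ES + duration = 15 + 10 = 25
Successor of B4 is M. ES(M) = max(sum(A), sum(B)) = max(20, 25) = 25
Free float = ES(successor) - EF(current) = 25 - 25 = 0

0


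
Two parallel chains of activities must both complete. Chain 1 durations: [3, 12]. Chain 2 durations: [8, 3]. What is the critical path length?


Path A total = 3 + 12 = 15
Path B total = 8 + 3 = 11
Critical path = longest path = max(15, 11) = 15

15


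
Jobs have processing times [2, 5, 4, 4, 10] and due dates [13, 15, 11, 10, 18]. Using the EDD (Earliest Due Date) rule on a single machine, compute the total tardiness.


Sort by due date (EDD order): [(4, 10), (4, 11), (2, 13), (5, 15), (10, 18)]
Compute completion times and tardiness:
  Job 1: p=4, d=10, C=4, tardiness=max(0,4-10)=0
  Job 2: p=4, d=11, C=8, tardiness=max(0,8-11)=0
  Job 3: p=2, d=13, C=10, tardiness=max(0,10-13)=0
  Job 4: p=5, d=15, C=15, tardiness=max(0,15-15)=0
  Job 5: p=10, d=18, C=25, tardiness=max(0,25-18)=7
Total tardiness = 7

7


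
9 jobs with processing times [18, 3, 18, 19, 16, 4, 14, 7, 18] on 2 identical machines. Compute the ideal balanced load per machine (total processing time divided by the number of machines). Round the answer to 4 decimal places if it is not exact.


Total processing time = 18 + 3 + 18 + 19 + 16 + 4 + 14 + 7 + 18 = 117
Number of machines = 2
Ideal balanced load = 117 / 2 = 58.5

58.5


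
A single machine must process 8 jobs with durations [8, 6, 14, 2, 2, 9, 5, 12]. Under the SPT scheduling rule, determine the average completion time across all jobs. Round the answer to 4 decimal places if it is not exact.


Sort jobs by processing time (SPT order): [2, 2, 5, 6, 8, 9, 12, 14]
Compute completion times sequentially:
  Job 1: processing = 2, completes at 2
  Job 2: processing = 2, completes at 4
  Job 3: processing = 5, completes at 9
  Job 4: processing = 6, completes at 15
  Job 5: processing = 8, completes at 23
  Job 6: processing = 9, completes at 32
  Job 7: processing = 12, completes at 44
  Job 8: processing = 14, completes at 58
Sum of completion times = 187
Average completion time = 187/8 = 23.375

23.375


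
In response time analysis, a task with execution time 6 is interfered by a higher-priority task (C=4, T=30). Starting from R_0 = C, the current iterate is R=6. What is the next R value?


R_next = C + ceil(R_prev / T_hp) * C_hp
ceil(6 / 30) = ceil(0.2) = 1
Interference = 1 * 4 = 4
R_next = 6 + 4 = 10

10


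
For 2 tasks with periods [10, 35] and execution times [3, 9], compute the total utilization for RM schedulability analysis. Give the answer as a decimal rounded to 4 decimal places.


Compute individual utilizations (exact fractions):
  Task 1: C/T = 3/10 (approx. 0.3)
  Task 2: C/T = 9/35 (approx. 0.2571)
Total utilization U = 3/10 + 9/35 = 39/70
Rounded to 4 decimal places: U = 0.5571
RM (Liu & Layland) bound for 2 tasks = 0.828427; compare with U = 39/70 (approx. 0.557143)
U <= bound, so schedulable by RM sufficient condition.

0.5571


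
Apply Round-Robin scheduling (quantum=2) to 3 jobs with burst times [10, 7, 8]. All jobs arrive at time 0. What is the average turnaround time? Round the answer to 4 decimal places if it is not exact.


Time quantum = 2
Execution trace:
  J1 runs 2 units, time = 2
  J2 runs 2 units, time = 4
  J3 runs 2 units, time = 6
  J1 runs 2 units, time = 8
  J2 runs 2 units, time = 10
  J3 runs 2 units, time = 12
  J1 runs 2 units, time = 14
  J2 runs 2 units, time = 16
  J3 runs 2 units, time = 18
  J1 runs 2 units, time = 20
  J2 runs 1 units, time = 21
  J3 runs 2 units, time = 23
  J1 runs 2 units, time = 25
Finish times: [25, 21, 23]
Average turnaround = 69/3 = 23.0

23.0


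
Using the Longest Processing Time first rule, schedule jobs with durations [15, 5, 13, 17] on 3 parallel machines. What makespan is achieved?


Sort jobs in decreasing order (LPT): [17, 15, 13, 5]
Assign each job to the least loaded machine:
  Machine 1: jobs [17], load = 17
  Machine 2: jobs [15], load = 15
  Machine 3: jobs [13, 5], load = 18
Makespan = max load = 18

18


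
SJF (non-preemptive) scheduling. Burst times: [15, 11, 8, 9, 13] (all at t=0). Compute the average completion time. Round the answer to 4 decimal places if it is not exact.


SJF order (ascending): [8, 9, 11, 13, 15]
Completion times:
  Job 1: burst=8, C=8
  Job 2: burst=9, C=17
  Job 3: burst=11, C=28
  Job 4: burst=13, C=41
  Job 5: burst=15, C=56
Average completion = 150/5 = 30.0

30.0


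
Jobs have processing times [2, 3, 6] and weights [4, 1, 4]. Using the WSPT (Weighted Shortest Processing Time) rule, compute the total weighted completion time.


Compute p/w ratios and sort ascending (WSPT): [(2, 4), (6, 4), (3, 1)]
Compute weighted completion times:
  Job (p=2,w=4): C=2, w*C=4*2=8
  Job (p=6,w=4): C=8, w*C=4*8=32
  Job (p=3,w=1): C=11, w*C=1*11=11
Total weighted completion time = 51

51


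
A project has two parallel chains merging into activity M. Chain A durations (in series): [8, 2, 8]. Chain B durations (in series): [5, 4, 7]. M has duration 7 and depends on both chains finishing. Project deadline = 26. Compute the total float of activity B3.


Forward pass: ES(B3) = sum of predecessors on chain B = 9
EF = ES + duration = 9 + 7 = 16
Backward pass: LF(M) = deadline = 26; LS(M) = 26 - 7 = 19
LF(B3) = LS(M) - sum(successors on chain B) = 19 - 0 = 19
LS = LF - duration = 19 - 7 = 12
Total float = LS - ES = 12 - 9 = 3

3


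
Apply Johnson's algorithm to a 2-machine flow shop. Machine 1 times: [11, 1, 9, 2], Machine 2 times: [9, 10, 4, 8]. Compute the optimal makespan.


Apply Johnson's rule:
  Group 1 (a <= b): [(2, 1, 10), (4, 2, 8)]
  Group 2 (a > b): [(1, 11, 9), (3, 9, 4)]
Optimal job order: [2, 4, 1, 3]
Schedule:
  Job 2: M1 done at 1, M2 done at 11
  Job 4: M1 done at 3, M2 done at 19
  Job 1: M1 done at 14, M2 done at 28
  Job 3: M1 done at 23, M2 done at 32
Makespan = 32

32


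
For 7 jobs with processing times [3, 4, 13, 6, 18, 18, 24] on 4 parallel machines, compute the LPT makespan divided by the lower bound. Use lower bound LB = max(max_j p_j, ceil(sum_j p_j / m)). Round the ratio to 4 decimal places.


LPT order: [24, 18, 18, 13, 6, 4, 3]
Machine loads after assignment: [24, 22, 21, 19]
LPT makespan = 24
Lower bound = max(max_job, ceil(total/4)) = max(24, 22) = 24
Ratio = 24 / 24 = 1.0

1.0


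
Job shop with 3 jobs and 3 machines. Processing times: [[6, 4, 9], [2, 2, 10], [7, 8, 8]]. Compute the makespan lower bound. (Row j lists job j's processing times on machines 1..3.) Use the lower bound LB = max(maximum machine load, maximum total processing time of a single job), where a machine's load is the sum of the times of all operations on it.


Machine loads:
  Machine 1: 6 + 2 + 7 = 15
  Machine 2: 4 + 2 + 8 = 14
  Machine 3: 9 + 10 + 8 = 27
Max machine load = 27
Job totals:
  Job 1: 19
  Job 2: 14
  Job 3: 23
Max job total = 23
Lower bound = max(27, 23) = 27

27


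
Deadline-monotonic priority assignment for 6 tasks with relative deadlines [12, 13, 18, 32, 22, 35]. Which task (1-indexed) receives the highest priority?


Sort tasks by relative deadline (ascending):
  Task 1: deadline = 12
  Task 2: deadline = 13
  Task 3: deadline = 18
  Task 5: deadline = 22
  Task 4: deadline = 32
  Task 6: deadline = 35
Priority order (highest first): [1, 2, 3, 5, 4, 6]
Highest priority task = 1

1


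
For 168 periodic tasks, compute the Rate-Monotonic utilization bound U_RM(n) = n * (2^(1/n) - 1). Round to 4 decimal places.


Compute 2^(1/168) = 1.0041343992
Subtract 1: 1.0041343992 - 1 = 0.0041343992
Multiply by n: 168 * 0.0041343992 = 0.6945790656
Round to 4 dp: 0.6946

0.6946


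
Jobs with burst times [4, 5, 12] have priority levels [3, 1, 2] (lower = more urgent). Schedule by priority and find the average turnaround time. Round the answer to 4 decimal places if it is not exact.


Sort by priority (ascending = highest first):
Order: [(1, 5), (2, 12), (3, 4)]
Completion times:
  Priority 1, burst=5, C=5
  Priority 2, burst=12, C=17
  Priority 3, burst=4, C=21
Average turnaround = 43/3 = 14.3333

14.3333


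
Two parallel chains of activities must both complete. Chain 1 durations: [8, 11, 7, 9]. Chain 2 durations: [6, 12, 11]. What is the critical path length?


Path A total = 8 + 11 + 7 + 9 = 35
Path B total = 6 + 12 + 11 = 29
Critical path = longest path = max(35, 29) = 35

35


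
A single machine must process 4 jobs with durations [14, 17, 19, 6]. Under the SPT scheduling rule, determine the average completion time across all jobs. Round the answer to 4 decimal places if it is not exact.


Sort jobs by processing time (SPT order): [6, 14, 17, 19]
Compute completion times sequentially:
  Job 1: processing = 6, completes at 6
  Job 2: processing = 14, completes at 20
  Job 3: processing = 17, completes at 37
  Job 4: processing = 19, completes at 56
Sum of completion times = 119
Average completion time = 119/4 = 29.75

29.75


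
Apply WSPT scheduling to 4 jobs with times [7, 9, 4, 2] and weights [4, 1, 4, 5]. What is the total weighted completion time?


Compute p/w ratios and sort ascending (WSPT): [(2, 5), (4, 4), (7, 4), (9, 1)]
Compute weighted completion times:
  Job (p=2,w=5): C=2, w*C=5*2=10
  Job (p=4,w=4): C=6, w*C=4*6=24
  Job (p=7,w=4): C=13, w*C=4*13=52
  Job (p=9,w=1): C=22, w*C=1*22=22
Total weighted completion time = 108

108


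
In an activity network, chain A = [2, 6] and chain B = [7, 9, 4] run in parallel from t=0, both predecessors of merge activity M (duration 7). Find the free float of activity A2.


ES(A2) = sum of predecessors on chain A = 2
EF(A2) = ES + duration = 2 + 6 = 8
Successor of A2 is M. ES(M) = max(sum(A), sum(B)) = max(8, 20) = 20
Free float = ES(successor) - EF(current) = 20 - 8 = 12

12


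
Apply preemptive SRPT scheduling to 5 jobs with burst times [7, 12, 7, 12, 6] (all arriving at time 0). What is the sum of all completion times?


Since all jobs arrive at t=0, SRPT equals SPT ordering.
SPT order: [6, 7, 7, 12, 12]
Completion times:
  Job 1: p=6, C=6
  Job 2: p=7, C=13
  Job 3: p=7, C=20
  Job 4: p=12, C=32
  Job 5: p=12, C=44
Total completion time = 6 + 13 + 20 + 32 + 44 = 115

115


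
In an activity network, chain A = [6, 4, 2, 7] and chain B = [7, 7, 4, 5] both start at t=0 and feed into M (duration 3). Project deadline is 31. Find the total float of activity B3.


Forward pass: ES(B3) = sum of predecessors on chain B = 14
EF = ES + duration = 14 + 4 = 18
Backward pass: LF(M) = deadline = 31; LS(M) = 31 - 3 = 28
LF(B3) = LS(M) - sum(successors on chain B) = 28 - 5 = 23
LS = LF - duration = 23 - 4 = 19
Total float = LS - ES = 19 - 14 = 5

5


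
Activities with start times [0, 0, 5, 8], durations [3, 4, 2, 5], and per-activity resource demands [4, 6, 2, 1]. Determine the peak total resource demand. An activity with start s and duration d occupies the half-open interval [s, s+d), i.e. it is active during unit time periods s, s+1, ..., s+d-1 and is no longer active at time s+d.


Each activity i is active on [start_i, start_i + duration_i).
Compute total resource usage per time slot:
  t=0: active resources = [4, 6], total = 10
  t=1: active resources = [4, 6], total = 10
  t=2: active resources = [4, 6], total = 10
  t=3: active resources = [6], total = 6
  t=4: active resources = [], total = 0
  t=5: active resources = [2], total = 2
  t=6: active resources = [2], total = 2
  t=7: active resources = [], total = 0
  t=8: active resources = [1], total = 1
  t=9: active resources = [1], total = 1
  t=10: active resources = [1], total = 1
  t=11: active resources = [1], total = 1
  t=12: active resources = [1], total = 1
Peak resource demand = 10

10


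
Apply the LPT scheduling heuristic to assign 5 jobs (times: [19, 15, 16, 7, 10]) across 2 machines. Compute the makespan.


Sort jobs in decreasing order (LPT): [19, 16, 15, 10, 7]
Assign each job to the least loaded machine:
  Machine 1: jobs [19, 10, 7], load = 36
  Machine 2: jobs [16, 15], load = 31
Makespan = max load = 36

36


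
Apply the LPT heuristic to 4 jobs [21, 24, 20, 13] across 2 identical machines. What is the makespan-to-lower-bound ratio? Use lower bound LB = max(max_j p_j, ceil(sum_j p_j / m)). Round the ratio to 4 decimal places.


LPT order: [24, 21, 20, 13]
Machine loads after assignment: [37, 41]
LPT makespan = 41
Lower bound = max(max_job, ceil(total/2)) = max(24, 39) = 39
Ratio = 41 / 39 = 1.0513

1.0513


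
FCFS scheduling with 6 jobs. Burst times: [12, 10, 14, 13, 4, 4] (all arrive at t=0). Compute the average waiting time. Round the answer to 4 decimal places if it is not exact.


FCFS order (as given): [12, 10, 14, 13, 4, 4]
Waiting times:
  Job 1: wait = 0
  Job 2: wait = 12
  Job 3: wait = 22
  Job 4: wait = 36
  Job 5: wait = 49
  Job 6: wait = 53
Sum of waiting times = 172
Average waiting time = 172/6 = 28.6667

28.6667


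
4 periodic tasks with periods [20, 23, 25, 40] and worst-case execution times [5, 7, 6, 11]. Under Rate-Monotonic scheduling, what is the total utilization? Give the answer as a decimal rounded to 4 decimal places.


Compute individual utilizations (exact fractions):
  Task 1: C/T = 5/20 = 1/4 (approx. 0.25)
  Task 2: C/T = 7/23 (approx. 0.3043)
  Task 3: C/T = 6/25 (approx. 0.24)
  Task 4: C/T = 11/40 (approx. 0.275)
Total utilization U = 1/4 + 7/23 + 6/25 + 11/40 = 4919/4600
Rounded to 4 decimal places: U = 1.0693
RM (Liu & Layland) bound for 4 tasks = 0.756828; compare with U = 4919/4600 (approx. 1.069348)
U > 1, so the task set is not schedulable (processor overloaded).

1.0693


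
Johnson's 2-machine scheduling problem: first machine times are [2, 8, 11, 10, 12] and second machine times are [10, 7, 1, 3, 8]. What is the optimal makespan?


Apply Johnson's rule:
  Group 1 (a <= b): [(1, 2, 10)]
  Group 2 (a > b): [(5, 12, 8), (2, 8, 7), (4, 10, 3), (3, 11, 1)]
Optimal job order: [1, 5, 2, 4, 3]
Schedule:
  Job 1: M1 done at 2, M2 done at 12
  Job 5: M1 done at 14, M2 done at 22
  Job 2: M1 done at 22, M2 done at 29
  Job 4: M1 done at 32, M2 done at 35
  Job 3: M1 done at 43, M2 done at 44
Makespan = 44

44


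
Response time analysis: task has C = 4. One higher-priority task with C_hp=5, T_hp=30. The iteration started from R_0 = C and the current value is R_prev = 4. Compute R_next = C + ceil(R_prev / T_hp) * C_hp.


R_next = C + ceil(R_prev / T_hp) * C_hp
ceil(4 / 30) = ceil(0.1333) = 1
Interference = 1 * 5 = 5
R_next = 4 + 5 = 9

9


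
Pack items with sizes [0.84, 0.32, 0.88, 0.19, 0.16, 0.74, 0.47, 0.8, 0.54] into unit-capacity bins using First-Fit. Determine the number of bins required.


Place items sequentially using First-Fit:
  Item 0.84 -> new Bin 1
  Item 0.32 -> new Bin 2
  Item 0.88 -> new Bin 3
  Item 0.19 -> Bin 2 (now 0.51)
  Item 0.16 -> Bin 1 (now 1.0)
  Item 0.74 -> new Bin 4
  Item 0.47 -> Bin 2 (now 0.98)
  Item 0.8 -> new Bin 5
  Item 0.54 -> new Bin 6
Total bins used = 6

6


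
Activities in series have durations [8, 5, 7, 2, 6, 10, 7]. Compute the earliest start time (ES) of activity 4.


Activity 4 starts after activities 1 through 3 complete.
Predecessor durations: [8, 5, 7]
ES = 8 + 5 + 7 = 20

20


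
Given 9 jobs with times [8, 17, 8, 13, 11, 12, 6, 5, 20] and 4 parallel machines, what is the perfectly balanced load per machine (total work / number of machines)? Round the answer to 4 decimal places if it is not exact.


Total processing time = 8 + 17 + 8 + 13 + 11 + 12 + 6 + 5 + 20 = 100
Number of machines = 4
Ideal balanced load = 100 / 4 = 25.0

25.0


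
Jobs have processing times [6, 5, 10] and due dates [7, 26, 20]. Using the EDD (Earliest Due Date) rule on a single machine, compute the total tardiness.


Sort by due date (EDD order): [(6, 7), (10, 20), (5, 26)]
Compute completion times and tardiness:
  Job 1: p=6, d=7, C=6, tardiness=max(0,6-7)=0
  Job 2: p=10, d=20, C=16, tardiness=max(0,16-20)=0
  Job 3: p=5, d=26, C=21, tardiness=max(0,21-26)=0
Total tardiness = 0

0


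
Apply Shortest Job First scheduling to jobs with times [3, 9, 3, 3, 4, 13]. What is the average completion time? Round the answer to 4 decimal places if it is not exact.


SJF order (ascending): [3, 3, 3, 4, 9, 13]
Completion times:
  Job 1: burst=3, C=3
  Job 2: burst=3, C=6
  Job 3: burst=3, C=9
  Job 4: burst=4, C=13
  Job 5: burst=9, C=22
  Job 6: burst=13, C=35
Average completion = 88/6 = 14.6667

14.6667


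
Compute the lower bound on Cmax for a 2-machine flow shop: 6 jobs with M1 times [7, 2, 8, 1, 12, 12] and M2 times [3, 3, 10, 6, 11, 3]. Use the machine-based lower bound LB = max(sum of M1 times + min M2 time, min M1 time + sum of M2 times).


LB1 = sum(M1 times) + min(M2 times) = 42 + 3 = 45
LB2 = min(M1 times) + sum(M2 times) = 1 + 36 = 37
Lower bound = max(LB1, LB2) = max(45, 37) = 45

45


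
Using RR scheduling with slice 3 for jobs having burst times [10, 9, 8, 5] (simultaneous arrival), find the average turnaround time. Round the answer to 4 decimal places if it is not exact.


Time quantum = 3
Execution trace:
  J1 runs 3 units, time = 3
  J2 runs 3 units, time = 6
  J3 runs 3 units, time = 9
  J4 runs 3 units, time = 12
  J1 runs 3 units, time = 15
  J2 runs 3 units, time = 18
  J3 runs 3 units, time = 21
  J4 runs 2 units, time = 23
  J1 runs 3 units, time = 26
  J2 runs 3 units, time = 29
  J3 runs 2 units, time = 31
  J1 runs 1 units, time = 32
Finish times: [32, 29, 31, 23]
Average turnaround = 115/4 = 28.75

28.75


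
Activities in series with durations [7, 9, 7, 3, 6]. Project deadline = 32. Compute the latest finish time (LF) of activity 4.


LF(activity 4) = deadline - sum of successor durations
Successors: activities 5 through 5 with durations [6]
Sum of successor durations = 6
LF = 32 - 6 = 26

26


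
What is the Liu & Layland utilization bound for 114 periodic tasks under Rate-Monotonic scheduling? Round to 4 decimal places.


Compute 2^(1/114) = 1.0060987606
Subtract 1: 1.0060987606 - 1 = 0.0060987606
Multiply by n: 114 * 0.0060987606 = 0.6952587084
Round to 4 dp: 0.6953

0.6953


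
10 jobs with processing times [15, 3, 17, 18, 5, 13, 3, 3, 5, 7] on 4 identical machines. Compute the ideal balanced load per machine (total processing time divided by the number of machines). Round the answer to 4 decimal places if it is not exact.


Total processing time = 15 + 3 + 17 + 18 + 5 + 13 + 3 + 3 + 5 + 7 = 89
Number of machines = 4
Ideal balanced load = 89 / 4 = 22.25

22.25


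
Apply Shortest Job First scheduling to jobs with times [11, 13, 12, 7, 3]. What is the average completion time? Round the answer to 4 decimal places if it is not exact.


SJF order (ascending): [3, 7, 11, 12, 13]
Completion times:
  Job 1: burst=3, C=3
  Job 2: burst=7, C=10
  Job 3: burst=11, C=21
  Job 4: burst=12, C=33
  Job 5: burst=13, C=46
Average completion = 113/5 = 22.6

22.6


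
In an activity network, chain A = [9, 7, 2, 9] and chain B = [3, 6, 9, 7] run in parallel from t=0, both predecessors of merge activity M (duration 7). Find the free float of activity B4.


ES(B4) = sum of predecessors on chain B = 18
EF(B4) = ES + duration = 18 + 7 = 25
Successor of B4 is M. ES(M) = max(sum(A), sum(B)) = max(27, 25) = 27
Free float = ES(successor) - EF(current) = 27 - 25 = 2

2


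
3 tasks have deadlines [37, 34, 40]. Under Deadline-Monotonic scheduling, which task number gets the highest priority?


Sort tasks by relative deadline (ascending):
  Task 2: deadline = 34
  Task 1: deadline = 37
  Task 3: deadline = 40
Priority order (highest first): [2, 1, 3]
Highest priority task = 2

2


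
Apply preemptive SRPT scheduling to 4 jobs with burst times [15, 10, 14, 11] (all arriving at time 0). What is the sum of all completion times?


Since all jobs arrive at t=0, SRPT equals SPT ordering.
SPT order: [10, 11, 14, 15]
Completion times:
  Job 1: p=10, C=10
  Job 2: p=11, C=21
  Job 3: p=14, C=35
  Job 4: p=15, C=50
Total completion time = 10 + 21 + 35 + 50 = 116

116


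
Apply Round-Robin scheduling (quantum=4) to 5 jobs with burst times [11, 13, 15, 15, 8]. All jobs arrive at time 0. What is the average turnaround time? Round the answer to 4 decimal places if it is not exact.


Time quantum = 4
Execution trace:
  J1 runs 4 units, time = 4
  J2 runs 4 units, time = 8
  J3 runs 4 units, time = 12
  J4 runs 4 units, time = 16
  J5 runs 4 units, time = 20
  J1 runs 4 units, time = 24
  J2 runs 4 units, time = 28
  J3 runs 4 units, time = 32
  J4 runs 4 units, time = 36
  J5 runs 4 units, time = 40
  J1 runs 3 units, time = 43
  J2 runs 4 units, time = 47
  J3 runs 4 units, time = 51
  J4 runs 4 units, time = 55
  J2 runs 1 units, time = 56
  J3 runs 3 units, time = 59
  J4 runs 3 units, time = 62
Finish times: [43, 56, 59, 62, 40]
Average turnaround = 260/5 = 52.0

52.0


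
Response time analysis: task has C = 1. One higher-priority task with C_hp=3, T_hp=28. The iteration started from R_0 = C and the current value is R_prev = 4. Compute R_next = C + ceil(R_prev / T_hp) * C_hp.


R_next = C + ceil(R_prev / T_hp) * C_hp
ceil(4 / 28) = ceil(0.1429) = 1
Interference = 1 * 3 = 3
R_next = 1 + 3 = 4
R_next = R_prev, so the iteration has converged (response time = 4).

4


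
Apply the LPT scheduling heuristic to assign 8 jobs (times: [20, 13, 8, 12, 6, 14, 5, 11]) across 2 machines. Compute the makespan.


Sort jobs in decreasing order (LPT): [20, 14, 13, 12, 11, 8, 6, 5]
Assign each job to the least loaded machine:
  Machine 1: jobs [20, 12, 8, 5], load = 45
  Machine 2: jobs [14, 13, 11, 6], load = 44
Makespan = max load = 45

45


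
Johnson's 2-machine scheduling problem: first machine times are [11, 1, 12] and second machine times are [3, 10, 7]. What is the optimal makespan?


Apply Johnson's rule:
  Group 1 (a <= b): [(2, 1, 10)]
  Group 2 (a > b): [(3, 12, 7), (1, 11, 3)]
Optimal job order: [2, 3, 1]
Schedule:
  Job 2: M1 done at 1, M2 done at 11
  Job 3: M1 done at 13, M2 done at 20
  Job 1: M1 done at 24, M2 done at 27
Makespan = 27

27


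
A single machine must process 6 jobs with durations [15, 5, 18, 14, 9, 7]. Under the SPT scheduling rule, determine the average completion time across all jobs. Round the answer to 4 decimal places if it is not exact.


Sort jobs by processing time (SPT order): [5, 7, 9, 14, 15, 18]
Compute completion times sequentially:
  Job 1: processing = 5, completes at 5
  Job 2: processing = 7, completes at 12
  Job 3: processing = 9, completes at 21
  Job 4: processing = 14, completes at 35
  Job 5: processing = 15, completes at 50
  Job 6: processing = 18, completes at 68
Sum of completion times = 191
Average completion time = 191/6 = 31.8333

31.8333


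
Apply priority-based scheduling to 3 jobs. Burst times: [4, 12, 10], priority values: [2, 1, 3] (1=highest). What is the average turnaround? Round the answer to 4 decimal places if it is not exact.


Sort by priority (ascending = highest first):
Order: [(1, 12), (2, 4), (3, 10)]
Completion times:
  Priority 1, burst=12, C=12
  Priority 2, burst=4, C=16
  Priority 3, burst=10, C=26
Average turnaround = 54/3 = 18.0

18.0


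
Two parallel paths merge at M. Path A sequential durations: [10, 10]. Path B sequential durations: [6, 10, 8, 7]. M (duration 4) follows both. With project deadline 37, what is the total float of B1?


Forward pass: ES(B1) = sum of predecessors on chain B = 0
EF = ES + duration = 0 + 6 = 6
Backward pass: LF(M) = deadline = 37; LS(M) = 37 - 4 = 33
LF(B1) = LS(M) - sum(successors on chain B) = 33 - 25 = 8
LS = LF - duration = 8 - 6 = 2
Total float = LS - ES = 2 - 0 = 2

2


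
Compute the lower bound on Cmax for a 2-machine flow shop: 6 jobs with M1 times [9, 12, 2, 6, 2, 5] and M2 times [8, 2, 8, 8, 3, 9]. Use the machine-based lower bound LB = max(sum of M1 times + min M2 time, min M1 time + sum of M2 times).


LB1 = sum(M1 times) + min(M2 times) = 36 + 2 = 38
LB2 = min(M1 times) + sum(M2 times) = 2 + 38 = 40
Lower bound = max(LB1, LB2) = max(38, 40) = 40

40


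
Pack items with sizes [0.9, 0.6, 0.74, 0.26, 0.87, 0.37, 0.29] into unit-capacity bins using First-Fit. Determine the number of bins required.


Place items sequentially using First-Fit:
  Item 0.9 -> new Bin 1
  Item 0.6 -> new Bin 2
  Item 0.74 -> new Bin 3
  Item 0.26 -> Bin 2 (now 0.86)
  Item 0.87 -> new Bin 4
  Item 0.37 -> new Bin 5
  Item 0.29 -> Bin 5 (now 0.66)
Total bins used = 5

5


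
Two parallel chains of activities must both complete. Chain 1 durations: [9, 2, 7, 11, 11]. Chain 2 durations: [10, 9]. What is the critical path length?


Path A total = 9 + 2 + 7 + 11 + 11 = 40
Path B total = 10 + 9 = 19
Critical path = longest path = max(40, 19) = 40

40


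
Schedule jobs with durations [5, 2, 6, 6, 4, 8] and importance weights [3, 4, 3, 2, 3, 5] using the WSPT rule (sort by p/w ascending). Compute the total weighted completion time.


Compute p/w ratios and sort ascending (WSPT): [(2, 4), (4, 3), (8, 5), (5, 3), (6, 3), (6, 2)]
Compute weighted completion times:
  Job (p=2,w=4): C=2, w*C=4*2=8
  Job (p=4,w=3): C=6, w*C=3*6=18
  Job (p=8,w=5): C=14, w*C=5*14=70
  Job (p=5,w=3): C=19, w*C=3*19=57
  Job (p=6,w=3): C=25, w*C=3*25=75
  Job (p=6,w=2): C=31, w*C=2*31=62
Total weighted completion time = 290

290


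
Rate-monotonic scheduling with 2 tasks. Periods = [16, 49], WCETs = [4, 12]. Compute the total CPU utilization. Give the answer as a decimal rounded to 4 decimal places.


Compute individual utilizations (exact fractions):
  Task 1: C/T = 4/16 = 1/4 (approx. 0.25)
  Task 2: C/T = 12/49 (approx. 0.2449)
Total utilization U = 1/4 + 12/49 = 97/196
Rounded to 4 decimal places: U = 0.4949
RM (Liu & Layland) bound for 2 tasks = 0.828427; compare with U = 97/196 (approx. 0.494898)
U <= bound, so schedulable by RM sufficient condition.

0.4949


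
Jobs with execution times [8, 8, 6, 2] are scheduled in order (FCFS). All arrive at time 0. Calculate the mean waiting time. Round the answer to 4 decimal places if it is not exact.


FCFS order (as given): [8, 8, 6, 2]
Waiting times:
  Job 1: wait = 0
  Job 2: wait = 8
  Job 3: wait = 16
  Job 4: wait = 22
Sum of waiting times = 46
Average waiting time = 46/4 = 11.5

11.5


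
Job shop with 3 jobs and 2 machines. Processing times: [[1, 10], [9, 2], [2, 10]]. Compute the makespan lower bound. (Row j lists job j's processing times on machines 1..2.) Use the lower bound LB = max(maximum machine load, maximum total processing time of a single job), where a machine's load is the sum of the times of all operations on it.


Machine loads:
  Machine 1: 1 + 9 + 2 = 12
  Machine 2: 10 + 2 + 10 = 22
Max machine load = 22
Job totals:
  Job 1: 11
  Job 2: 11
  Job 3: 12
Max job total = 12
Lower bound = max(22, 12) = 22

22


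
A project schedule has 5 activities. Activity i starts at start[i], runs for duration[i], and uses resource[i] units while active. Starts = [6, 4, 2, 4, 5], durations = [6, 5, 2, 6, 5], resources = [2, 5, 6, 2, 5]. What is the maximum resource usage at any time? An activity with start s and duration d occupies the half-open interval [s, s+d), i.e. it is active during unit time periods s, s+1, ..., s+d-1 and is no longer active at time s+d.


Each activity i is active on [start_i, start_i + duration_i).
Compute total resource usage per time slot:
  t=0: active resources = [], total = 0
  t=1: active resources = [], total = 0
  t=2: active resources = [6], total = 6
  t=3: active resources = [6], total = 6
  t=4: active resources = [5, 2], total = 7
  t=5: active resources = [5, 2, 5], total = 12
  t=6: active resources = [2, 5, 2, 5], total = 14
  t=7: active resources = [2, 5, 2, 5], total = 14
  t=8: active resources = [2, 5, 2, 5], total = 14
  t=9: active resources = [2, 2, 5], total = 9
  t=10: active resources = [2], total = 2
  t=11: active resources = [2], total = 2
Peak resource demand = 14

14


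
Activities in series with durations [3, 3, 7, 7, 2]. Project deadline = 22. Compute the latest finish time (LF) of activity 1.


LF(activity 1) = deadline - sum of successor durations
Successors: activities 2 through 5 with durations [3, 7, 7, 2]
Sum of successor durations = 19
LF = 22 - 19 = 3

3


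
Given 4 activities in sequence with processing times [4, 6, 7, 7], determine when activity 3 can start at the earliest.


Activity 3 starts after activities 1 through 2 complete.
Predecessor durations: [4, 6]
ES = 4 + 6 = 10

10


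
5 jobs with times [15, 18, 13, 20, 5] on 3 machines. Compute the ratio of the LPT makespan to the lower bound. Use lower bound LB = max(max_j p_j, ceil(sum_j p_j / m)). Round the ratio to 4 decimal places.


LPT order: [20, 18, 15, 13, 5]
Machine loads after assignment: [20, 23, 28]
LPT makespan = 28
Lower bound = max(max_job, ceil(total/3)) = max(20, 24) = 24
Ratio = 28 / 24 = 1.1667

1.1667


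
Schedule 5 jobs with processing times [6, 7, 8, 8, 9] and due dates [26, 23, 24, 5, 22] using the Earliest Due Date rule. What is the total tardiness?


Sort by due date (EDD order): [(8, 5), (9, 22), (7, 23), (8, 24), (6, 26)]
Compute completion times and tardiness:
  Job 1: p=8, d=5, C=8, tardiness=max(0,8-5)=3
  Job 2: p=9, d=22, C=17, tardiness=max(0,17-22)=0
  Job 3: p=7, d=23, C=24, tardiness=max(0,24-23)=1
  Job 4: p=8, d=24, C=32, tardiness=max(0,32-24)=8
  Job 5: p=6, d=26, C=38, tardiness=max(0,38-26)=12
Total tardiness = 24

24


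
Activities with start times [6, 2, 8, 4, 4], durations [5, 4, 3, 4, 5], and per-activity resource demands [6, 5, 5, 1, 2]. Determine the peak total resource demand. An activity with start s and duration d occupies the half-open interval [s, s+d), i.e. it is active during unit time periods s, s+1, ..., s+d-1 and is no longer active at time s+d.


Each activity i is active on [start_i, start_i + duration_i).
Compute total resource usage per time slot:
  t=0: active resources = [], total = 0
  t=1: active resources = [], total = 0
  t=2: active resources = [5], total = 5
  t=3: active resources = [5], total = 5
  t=4: active resources = [5, 1, 2], total = 8
  t=5: active resources = [5, 1, 2], total = 8
  t=6: active resources = [6, 1, 2], total = 9
  t=7: active resources = [6, 1, 2], total = 9
  t=8: active resources = [6, 5, 2], total = 13
  t=9: active resources = [6, 5], total = 11
  t=10: active resources = [6, 5], total = 11
Peak resource demand = 13

13
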